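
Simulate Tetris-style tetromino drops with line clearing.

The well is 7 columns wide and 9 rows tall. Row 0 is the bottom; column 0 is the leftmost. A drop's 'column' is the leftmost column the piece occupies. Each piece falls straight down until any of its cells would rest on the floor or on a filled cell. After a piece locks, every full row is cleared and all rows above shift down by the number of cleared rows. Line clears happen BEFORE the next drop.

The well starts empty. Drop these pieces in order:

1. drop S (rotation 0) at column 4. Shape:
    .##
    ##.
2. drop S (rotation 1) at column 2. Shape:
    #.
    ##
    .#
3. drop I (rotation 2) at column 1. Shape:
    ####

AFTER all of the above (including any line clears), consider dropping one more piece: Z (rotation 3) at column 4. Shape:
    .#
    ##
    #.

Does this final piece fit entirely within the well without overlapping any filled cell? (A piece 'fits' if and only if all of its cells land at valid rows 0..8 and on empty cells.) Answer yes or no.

Answer: yes

Derivation:
Drop 1: S rot0 at col 4 lands with bottom-row=0; cleared 0 line(s) (total 0); column heights now [0 0 0 0 1 2 2], max=2
Drop 2: S rot1 at col 2 lands with bottom-row=0; cleared 0 line(s) (total 0); column heights now [0 0 3 2 1 2 2], max=3
Drop 3: I rot2 at col 1 lands with bottom-row=3; cleared 0 line(s) (total 0); column heights now [0 4 4 4 4 2 2], max=4
Test piece Z rot3 at col 4 (width 2): heights before test = [0 4 4 4 4 2 2]; fits = True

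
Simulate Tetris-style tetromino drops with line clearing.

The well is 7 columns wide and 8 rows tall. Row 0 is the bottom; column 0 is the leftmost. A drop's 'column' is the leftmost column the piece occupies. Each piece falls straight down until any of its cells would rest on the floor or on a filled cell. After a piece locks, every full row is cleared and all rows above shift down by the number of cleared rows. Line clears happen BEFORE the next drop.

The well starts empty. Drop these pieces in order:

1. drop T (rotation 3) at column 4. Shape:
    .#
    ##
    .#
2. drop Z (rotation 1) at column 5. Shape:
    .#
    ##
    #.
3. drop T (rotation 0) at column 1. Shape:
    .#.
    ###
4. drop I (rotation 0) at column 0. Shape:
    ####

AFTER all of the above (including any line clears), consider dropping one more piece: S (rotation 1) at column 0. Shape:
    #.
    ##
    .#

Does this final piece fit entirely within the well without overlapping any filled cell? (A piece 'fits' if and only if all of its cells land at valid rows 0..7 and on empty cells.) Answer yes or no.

Answer: yes

Derivation:
Drop 1: T rot3 at col 4 lands with bottom-row=0; cleared 0 line(s) (total 0); column heights now [0 0 0 0 2 3 0], max=3
Drop 2: Z rot1 at col 5 lands with bottom-row=3; cleared 0 line(s) (total 0); column heights now [0 0 0 0 2 5 6], max=6
Drop 3: T rot0 at col 1 lands with bottom-row=0; cleared 0 line(s) (total 0); column heights now [0 1 2 1 2 5 6], max=6
Drop 4: I rot0 at col 0 lands with bottom-row=2; cleared 0 line(s) (total 0); column heights now [3 3 3 3 2 5 6], max=6
Test piece S rot1 at col 0 (width 2): heights before test = [3 3 3 3 2 5 6]; fits = True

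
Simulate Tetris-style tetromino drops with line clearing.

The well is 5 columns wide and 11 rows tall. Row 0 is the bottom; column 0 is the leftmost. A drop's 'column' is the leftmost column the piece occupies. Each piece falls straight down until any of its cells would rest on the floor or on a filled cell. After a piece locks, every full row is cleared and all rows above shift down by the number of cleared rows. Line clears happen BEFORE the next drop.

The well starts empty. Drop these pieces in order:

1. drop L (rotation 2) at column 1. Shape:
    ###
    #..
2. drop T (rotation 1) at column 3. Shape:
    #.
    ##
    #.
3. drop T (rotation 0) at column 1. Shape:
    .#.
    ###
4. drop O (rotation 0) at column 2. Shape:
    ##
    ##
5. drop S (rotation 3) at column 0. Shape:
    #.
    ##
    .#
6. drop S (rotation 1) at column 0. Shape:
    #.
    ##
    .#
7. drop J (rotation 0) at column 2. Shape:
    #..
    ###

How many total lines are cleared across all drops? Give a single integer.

Drop 1: L rot2 at col 1 lands with bottom-row=0; cleared 0 line(s) (total 0); column heights now [0 2 2 2 0], max=2
Drop 2: T rot1 at col 3 lands with bottom-row=2; cleared 0 line(s) (total 0); column heights now [0 2 2 5 4], max=5
Drop 3: T rot0 at col 1 lands with bottom-row=5; cleared 0 line(s) (total 0); column heights now [0 6 7 6 4], max=7
Drop 4: O rot0 at col 2 lands with bottom-row=7; cleared 0 line(s) (total 0); column heights now [0 6 9 9 4], max=9
Drop 5: S rot3 at col 0 lands with bottom-row=6; cleared 0 line(s) (total 0); column heights now [9 8 9 9 4], max=9
Drop 6: S rot1 at col 0 lands with bottom-row=8; cleared 0 line(s) (total 0); column heights now [11 10 9 9 4], max=11
Drop 7: J rot0 at col 2 lands with bottom-row=9; cleared 1 line(s) (total 1); column heights now [10 9 10 9 4], max=10

Answer: 1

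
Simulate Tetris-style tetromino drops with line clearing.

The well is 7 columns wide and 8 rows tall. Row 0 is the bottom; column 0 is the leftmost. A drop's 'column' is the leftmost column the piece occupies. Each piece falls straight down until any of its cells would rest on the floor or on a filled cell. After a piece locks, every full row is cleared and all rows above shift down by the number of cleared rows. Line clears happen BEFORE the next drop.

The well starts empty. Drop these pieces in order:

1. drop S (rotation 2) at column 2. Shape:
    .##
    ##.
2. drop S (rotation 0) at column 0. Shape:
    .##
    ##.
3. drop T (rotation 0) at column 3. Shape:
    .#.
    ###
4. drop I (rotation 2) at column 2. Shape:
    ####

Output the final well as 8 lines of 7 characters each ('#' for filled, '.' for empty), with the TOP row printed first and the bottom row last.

Answer: .......
.......
.......
..####.
....#..
...###.
.####..
####...

Derivation:
Drop 1: S rot2 at col 2 lands with bottom-row=0; cleared 0 line(s) (total 0); column heights now [0 0 1 2 2 0 0], max=2
Drop 2: S rot0 at col 0 lands with bottom-row=0; cleared 0 line(s) (total 0); column heights now [1 2 2 2 2 0 0], max=2
Drop 3: T rot0 at col 3 lands with bottom-row=2; cleared 0 line(s) (total 0); column heights now [1 2 2 3 4 3 0], max=4
Drop 4: I rot2 at col 2 lands with bottom-row=4; cleared 0 line(s) (total 0); column heights now [1 2 5 5 5 5 0], max=5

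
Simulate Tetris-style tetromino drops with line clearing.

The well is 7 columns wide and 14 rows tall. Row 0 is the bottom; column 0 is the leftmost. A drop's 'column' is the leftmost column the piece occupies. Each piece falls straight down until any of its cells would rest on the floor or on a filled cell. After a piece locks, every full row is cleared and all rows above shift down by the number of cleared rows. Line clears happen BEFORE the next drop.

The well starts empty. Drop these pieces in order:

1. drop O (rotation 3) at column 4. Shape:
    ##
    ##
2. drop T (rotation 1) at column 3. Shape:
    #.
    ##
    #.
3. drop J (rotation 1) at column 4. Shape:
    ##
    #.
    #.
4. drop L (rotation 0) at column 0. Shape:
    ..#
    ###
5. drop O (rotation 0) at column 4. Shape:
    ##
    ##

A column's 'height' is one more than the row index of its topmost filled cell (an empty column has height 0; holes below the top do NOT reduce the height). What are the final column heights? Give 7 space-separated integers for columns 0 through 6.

Drop 1: O rot3 at col 4 lands with bottom-row=0; cleared 0 line(s) (total 0); column heights now [0 0 0 0 2 2 0], max=2
Drop 2: T rot1 at col 3 lands with bottom-row=1; cleared 0 line(s) (total 0); column heights now [0 0 0 4 3 2 0], max=4
Drop 3: J rot1 at col 4 lands with bottom-row=3; cleared 0 line(s) (total 0); column heights now [0 0 0 4 6 6 0], max=6
Drop 4: L rot0 at col 0 lands with bottom-row=0; cleared 0 line(s) (total 0); column heights now [1 1 2 4 6 6 0], max=6
Drop 5: O rot0 at col 4 lands with bottom-row=6; cleared 0 line(s) (total 0); column heights now [1 1 2 4 8 8 0], max=8

Answer: 1 1 2 4 8 8 0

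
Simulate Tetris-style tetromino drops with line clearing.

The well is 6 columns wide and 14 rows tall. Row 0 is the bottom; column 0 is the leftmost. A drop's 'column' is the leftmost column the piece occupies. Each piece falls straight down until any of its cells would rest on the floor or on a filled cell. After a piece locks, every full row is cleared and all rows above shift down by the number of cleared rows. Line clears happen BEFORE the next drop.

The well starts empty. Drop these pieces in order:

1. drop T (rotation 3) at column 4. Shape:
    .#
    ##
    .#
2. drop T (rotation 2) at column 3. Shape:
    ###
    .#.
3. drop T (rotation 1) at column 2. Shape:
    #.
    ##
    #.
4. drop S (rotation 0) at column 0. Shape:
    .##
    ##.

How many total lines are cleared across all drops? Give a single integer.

Answer: 0

Derivation:
Drop 1: T rot3 at col 4 lands with bottom-row=0; cleared 0 line(s) (total 0); column heights now [0 0 0 0 2 3], max=3
Drop 2: T rot2 at col 3 lands with bottom-row=2; cleared 0 line(s) (total 0); column heights now [0 0 0 4 4 4], max=4
Drop 3: T rot1 at col 2 lands with bottom-row=3; cleared 0 line(s) (total 0); column heights now [0 0 6 5 4 4], max=6
Drop 4: S rot0 at col 0 lands with bottom-row=5; cleared 0 line(s) (total 0); column heights now [6 7 7 5 4 4], max=7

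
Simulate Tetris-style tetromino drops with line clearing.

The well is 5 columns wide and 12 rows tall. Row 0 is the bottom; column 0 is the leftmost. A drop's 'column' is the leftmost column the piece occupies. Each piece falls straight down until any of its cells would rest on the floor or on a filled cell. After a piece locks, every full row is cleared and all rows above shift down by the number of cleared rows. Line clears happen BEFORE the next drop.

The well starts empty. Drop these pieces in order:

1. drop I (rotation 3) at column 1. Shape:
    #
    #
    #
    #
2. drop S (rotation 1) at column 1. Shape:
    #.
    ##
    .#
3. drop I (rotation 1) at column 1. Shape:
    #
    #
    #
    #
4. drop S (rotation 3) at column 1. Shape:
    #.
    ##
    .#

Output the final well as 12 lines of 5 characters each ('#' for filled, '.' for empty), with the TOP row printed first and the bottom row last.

Answer: .#...
.##..
.##..
.#...
.#...
.#...
.#...
.##..
.##..
.#...
.#...
.#...

Derivation:
Drop 1: I rot3 at col 1 lands with bottom-row=0; cleared 0 line(s) (total 0); column heights now [0 4 0 0 0], max=4
Drop 2: S rot1 at col 1 lands with bottom-row=3; cleared 0 line(s) (total 0); column heights now [0 6 5 0 0], max=6
Drop 3: I rot1 at col 1 lands with bottom-row=6; cleared 0 line(s) (total 0); column heights now [0 10 5 0 0], max=10
Drop 4: S rot3 at col 1 lands with bottom-row=9; cleared 0 line(s) (total 0); column heights now [0 12 11 0 0], max=12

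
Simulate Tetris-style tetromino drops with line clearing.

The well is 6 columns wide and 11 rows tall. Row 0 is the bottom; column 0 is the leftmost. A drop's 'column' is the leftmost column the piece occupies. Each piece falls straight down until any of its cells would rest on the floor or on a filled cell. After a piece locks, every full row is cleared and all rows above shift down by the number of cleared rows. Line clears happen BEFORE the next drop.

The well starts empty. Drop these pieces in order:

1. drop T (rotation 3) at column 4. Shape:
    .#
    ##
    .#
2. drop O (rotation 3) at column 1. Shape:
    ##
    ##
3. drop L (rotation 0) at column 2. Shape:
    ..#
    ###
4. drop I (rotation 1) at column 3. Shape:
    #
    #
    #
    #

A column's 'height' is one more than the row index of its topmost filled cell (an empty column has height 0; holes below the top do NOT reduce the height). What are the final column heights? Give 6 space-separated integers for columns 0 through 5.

Drop 1: T rot3 at col 4 lands with bottom-row=0; cleared 0 line(s) (total 0); column heights now [0 0 0 0 2 3], max=3
Drop 2: O rot3 at col 1 lands with bottom-row=0; cleared 0 line(s) (total 0); column heights now [0 2 2 0 2 3], max=3
Drop 3: L rot0 at col 2 lands with bottom-row=2; cleared 0 line(s) (total 0); column heights now [0 2 3 3 4 3], max=4
Drop 4: I rot1 at col 3 lands with bottom-row=3; cleared 0 line(s) (total 0); column heights now [0 2 3 7 4 3], max=7

Answer: 0 2 3 7 4 3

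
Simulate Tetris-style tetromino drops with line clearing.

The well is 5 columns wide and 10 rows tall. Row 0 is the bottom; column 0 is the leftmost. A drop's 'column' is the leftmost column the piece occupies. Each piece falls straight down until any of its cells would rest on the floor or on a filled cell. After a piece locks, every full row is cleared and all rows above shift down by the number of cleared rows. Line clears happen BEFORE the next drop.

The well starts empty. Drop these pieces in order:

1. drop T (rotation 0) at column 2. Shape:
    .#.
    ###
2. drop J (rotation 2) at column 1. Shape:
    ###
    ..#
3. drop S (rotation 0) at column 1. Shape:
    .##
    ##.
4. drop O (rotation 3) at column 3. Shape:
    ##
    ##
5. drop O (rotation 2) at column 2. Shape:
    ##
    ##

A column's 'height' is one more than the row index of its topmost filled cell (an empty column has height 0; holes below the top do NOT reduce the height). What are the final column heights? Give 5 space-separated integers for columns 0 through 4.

Drop 1: T rot0 at col 2 lands with bottom-row=0; cleared 0 line(s) (total 0); column heights now [0 0 1 2 1], max=2
Drop 2: J rot2 at col 1 lands with bottom-row=2; cleared 0 line(s) (total 0); column heights now [0 4 4 4 1], max=4
Drop 3: S rot0 at col 1 lands with bottom-row=4; cleared 0 line(s) (total 0); column heights now [0 5 6 6 1], max=6
Drop 4: O rot3 at col 3 lands with bottom-row=6; cleared 0 line(s) (total 0); column heights now [0 5 6 8 8], max=8
Drop 5: O rot2 at col 2 lands with bottom-row=8; cleared 0 line(s) (total 0); column heights now [0 5 10 10 8], max=10

Answer: 0 5 10 10 8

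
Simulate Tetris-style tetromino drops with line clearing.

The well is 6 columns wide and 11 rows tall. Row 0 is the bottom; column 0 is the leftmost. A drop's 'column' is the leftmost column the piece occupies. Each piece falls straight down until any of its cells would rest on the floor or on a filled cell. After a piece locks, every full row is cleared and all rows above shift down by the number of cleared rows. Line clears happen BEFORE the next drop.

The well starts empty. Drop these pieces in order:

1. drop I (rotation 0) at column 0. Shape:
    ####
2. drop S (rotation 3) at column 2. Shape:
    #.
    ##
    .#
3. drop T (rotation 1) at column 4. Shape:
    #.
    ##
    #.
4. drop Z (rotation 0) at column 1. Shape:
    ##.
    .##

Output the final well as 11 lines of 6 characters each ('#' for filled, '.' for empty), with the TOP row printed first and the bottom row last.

Answer: ......
......
......
......
......
.##...
..##..
..#...
..###.
...###
#####.

Derivation:
Drop 1: I rot0 at col 0 lands with bottom-row=0; cleared 0 line(s) (total 0); column heights now [1 1 1 1 0 0], max=1
Drop 2: S rot3 at col 2 lands with bottom-row=1; cleared 0 line(s) (total 0); column heights now [1 1 4 3 0 0], max=4
Drop 3: T rot1 at col 4 lands with bottom-row=0; cleared 0 line(s) (total 0); column heights now [1 1 4 3 3 2], max=4
Drop 4: Z rot0 at col 1 lands with bottom-row=4; cleared 0 line(s) (total 0); column heights now [1 6 6 5 3 2], max=6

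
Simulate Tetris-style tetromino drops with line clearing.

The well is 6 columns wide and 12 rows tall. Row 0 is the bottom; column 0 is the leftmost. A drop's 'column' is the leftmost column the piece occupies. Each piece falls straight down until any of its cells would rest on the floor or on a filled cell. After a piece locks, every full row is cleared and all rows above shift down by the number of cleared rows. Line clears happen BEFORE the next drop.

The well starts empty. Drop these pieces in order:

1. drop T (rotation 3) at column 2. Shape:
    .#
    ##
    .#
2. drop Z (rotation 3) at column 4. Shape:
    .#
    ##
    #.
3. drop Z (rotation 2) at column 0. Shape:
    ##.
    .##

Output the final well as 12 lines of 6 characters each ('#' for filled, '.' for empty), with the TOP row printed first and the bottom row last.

Answer: ......
......
......
......
......
......
......
......
##....
.###.#
..####
...##.

Derivation:
Drop 1: T rot3 at col 2 lands with bottom-row=0; cleared 0 line(s) (total 0); column heights now [0 0 2 3 0 0], max=3
Drop 2: Z rot3 at col 4 lands with bottom-row=0; cleared 0 line(s) (total 0); column heights now [0 0 2 3 2 3], max=3
Drop 3: Z rot2 at col 0 lands with bottom-row=2; cleared 0 line(s) (total 0); column heights now [4 4 3 3 2 3], max=4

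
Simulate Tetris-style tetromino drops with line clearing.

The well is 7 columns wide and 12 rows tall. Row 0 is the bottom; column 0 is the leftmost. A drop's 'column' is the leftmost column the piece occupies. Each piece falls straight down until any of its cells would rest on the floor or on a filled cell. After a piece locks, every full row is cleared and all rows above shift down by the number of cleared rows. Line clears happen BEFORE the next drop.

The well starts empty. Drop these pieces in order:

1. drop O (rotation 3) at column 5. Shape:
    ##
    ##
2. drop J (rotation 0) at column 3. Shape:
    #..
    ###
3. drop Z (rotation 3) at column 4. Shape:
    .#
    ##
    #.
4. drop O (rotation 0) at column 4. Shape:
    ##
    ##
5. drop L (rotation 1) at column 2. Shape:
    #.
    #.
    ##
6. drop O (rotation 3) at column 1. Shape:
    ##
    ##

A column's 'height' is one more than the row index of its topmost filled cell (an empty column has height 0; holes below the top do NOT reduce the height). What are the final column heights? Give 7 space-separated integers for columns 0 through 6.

Drop 1: O rot3 at col 5 lands with bottom-row=0; cleared 0 line(s) (total 0); column heights now [0 0 0 0 0 2 2], max=2
Drop 2: J rot0 at col 3 lands with bottom-row=2; cleared 0 line(s) (total 0); column heights now [0 0 0 4 3 3 2], max=4
Drop 3: Z rot3 at col 4 lands with bottom-row=3; cleared 0 line(s) (total 0); column heights now [0 0 0 4 5 6 2], max=6
Drop 4: O rot0 at col 4 lands with bottom-row=6; cleared 0 line(s) (total 0); column heights now [0 0 0 4 8 8 2], max=8
Drop 5: L rot1 at col 2 lands with bottom-row=4; cleared 0 line(s) (total 0); column heights now [0 0 7 5 8 8 2], max=8
Drop 6: O rot3 at col 1 lands with bottom-row=7; cleared 0 line(s) (total 0); column heights now [0 9 9 5 8 8 2], max=9

Answer: 0 9 9 5 8 8 2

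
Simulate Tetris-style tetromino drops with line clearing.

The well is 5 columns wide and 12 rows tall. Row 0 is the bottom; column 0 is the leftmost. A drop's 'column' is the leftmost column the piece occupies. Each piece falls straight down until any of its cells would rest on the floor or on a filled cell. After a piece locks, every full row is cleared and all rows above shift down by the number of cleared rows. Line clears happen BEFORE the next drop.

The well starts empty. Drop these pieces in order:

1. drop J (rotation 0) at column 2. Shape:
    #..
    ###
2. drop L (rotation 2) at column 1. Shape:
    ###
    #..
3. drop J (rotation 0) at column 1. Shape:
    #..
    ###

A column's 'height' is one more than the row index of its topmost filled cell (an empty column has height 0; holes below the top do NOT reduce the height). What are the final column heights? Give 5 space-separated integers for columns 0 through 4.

Drop 1: J rot0 at col 2 lands with bottom-row=0; cleared 0 line(s) (total 0); column heights now [0 0 2 1 1], max=2
Drop 2: L rot2 at col 1 lands with bottom-row=1; cleared 0 line(s) (total 0); column heights now [0 3 3 3 1], max=3
Drop 3: J rot0 at col 1 lands with bottom-row=3; cleared 0 line(s) (total 0); column heights now [0 5 4 4 1], max=5

Answer: 0 5 4 4 1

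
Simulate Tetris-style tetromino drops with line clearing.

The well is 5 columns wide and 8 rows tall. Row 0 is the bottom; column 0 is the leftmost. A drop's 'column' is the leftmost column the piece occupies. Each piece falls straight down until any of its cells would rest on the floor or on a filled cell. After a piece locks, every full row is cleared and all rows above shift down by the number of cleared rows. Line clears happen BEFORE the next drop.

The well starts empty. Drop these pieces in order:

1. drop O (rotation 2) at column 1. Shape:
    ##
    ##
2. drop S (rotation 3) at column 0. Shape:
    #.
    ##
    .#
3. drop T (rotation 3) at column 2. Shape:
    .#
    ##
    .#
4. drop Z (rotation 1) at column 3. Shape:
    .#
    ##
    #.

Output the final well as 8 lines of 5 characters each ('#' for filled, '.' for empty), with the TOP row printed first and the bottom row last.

Drop 1: O rot2 at col 1 lands with bottom-row=0; cleared 0 line(s) (total 0); column heights now [0 2 2 0 0], max=2
Drop 2: S rot3 at col 0 lands with bottom-row=2; cleared 0 line(s) (total 0); column heights now [5 4 2 0 0], max=5
Drop 3: T rot3 at col 2 lands with bottom-row=1; cleared 0 line(s) (total 0); column heights now [5 4 3 4 0], max=5
Drop 4: Z rot1 at col 3 lands with bottom-row=4; cleared 0 line(s) (total 0); column heights now [5 4 3 6 7], max=7

Answer: .....
....#
...##
#..#.
##.#.
.###.
.###.
.##..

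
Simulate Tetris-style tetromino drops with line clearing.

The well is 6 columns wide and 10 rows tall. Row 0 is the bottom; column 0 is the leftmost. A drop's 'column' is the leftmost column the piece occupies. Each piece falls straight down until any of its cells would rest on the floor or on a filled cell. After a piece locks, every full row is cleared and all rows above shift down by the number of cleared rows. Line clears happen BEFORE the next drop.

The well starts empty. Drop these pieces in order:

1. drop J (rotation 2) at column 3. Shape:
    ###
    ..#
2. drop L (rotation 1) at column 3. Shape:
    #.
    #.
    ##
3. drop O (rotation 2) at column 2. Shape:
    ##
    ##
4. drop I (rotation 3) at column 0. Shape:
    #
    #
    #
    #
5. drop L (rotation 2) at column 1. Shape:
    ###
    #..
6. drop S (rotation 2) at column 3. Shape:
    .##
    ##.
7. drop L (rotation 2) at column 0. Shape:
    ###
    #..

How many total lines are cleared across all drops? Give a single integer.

Answer: 0

Derivation:
Drop 1: J rot2 at col 3 lands with bottom-row=0; cleared 0 line(s) (total 0); column heights now [0 0 0 2 2 2], max=2
Drop 2: L rot1 at col 3 lands with bottom-row=2; cleared 0 line(s) (total 0); column heights now [0 0 0 5 3 2], max=5
Drop 3: O rot2 at col 2 lands with bottom-row=5; cleared 0 line(s) (total 0); column heights now [0 0 7 7 3 2], max=7
Drop 4: I rot3 at col 0 lands with bottom-row=0; cleared 0 line(s) (total 0); column heights now [4 0 7 7 3 2], max=7
Drop 5: L rot2 at col 1 lands with bottom-row=6; cleared 0 line(s) (total 0); column heights now [4 8 8 8 3 2], max=8
Drop 6: S rot2 at col 3 lands with bottom-row=8; cleared 0 line(s) (total 0); column heights now [4 8 8 9 10 10], max=10
Drop 7: L rot2 at col 0 lands with bottom-row=7; cleared 0 line(s) (total 0); column heights now [9 9 9 9 10 10], max=10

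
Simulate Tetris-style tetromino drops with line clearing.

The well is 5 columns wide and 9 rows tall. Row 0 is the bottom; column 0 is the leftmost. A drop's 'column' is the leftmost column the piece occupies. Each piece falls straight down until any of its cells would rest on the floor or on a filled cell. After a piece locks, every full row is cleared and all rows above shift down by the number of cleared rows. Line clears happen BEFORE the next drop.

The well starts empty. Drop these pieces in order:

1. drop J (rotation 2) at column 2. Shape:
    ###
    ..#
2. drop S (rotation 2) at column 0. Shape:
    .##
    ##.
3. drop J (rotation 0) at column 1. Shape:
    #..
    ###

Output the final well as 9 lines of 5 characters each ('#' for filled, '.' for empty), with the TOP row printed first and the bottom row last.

Drop 1: J rot2 at col 2 lands with bottom-row=0; cleared 0 line(s) (total 0); column heights now [0 0 2 2 2], max=2
Drop 2: S rot2 at col 0 lands with bottom-row=1; cleared 1 line(s) (total 1); column heights now [0 2 2 0 1], max=2
Drop 3: J rot0 at col 1 lands with bottom-row=2; cleared 0 line(s) (total 1); column heights now [0 4 3 3 1], max=4

Answer: .....
.....
.....
.....
.....
.#...
.###.
.##..
....#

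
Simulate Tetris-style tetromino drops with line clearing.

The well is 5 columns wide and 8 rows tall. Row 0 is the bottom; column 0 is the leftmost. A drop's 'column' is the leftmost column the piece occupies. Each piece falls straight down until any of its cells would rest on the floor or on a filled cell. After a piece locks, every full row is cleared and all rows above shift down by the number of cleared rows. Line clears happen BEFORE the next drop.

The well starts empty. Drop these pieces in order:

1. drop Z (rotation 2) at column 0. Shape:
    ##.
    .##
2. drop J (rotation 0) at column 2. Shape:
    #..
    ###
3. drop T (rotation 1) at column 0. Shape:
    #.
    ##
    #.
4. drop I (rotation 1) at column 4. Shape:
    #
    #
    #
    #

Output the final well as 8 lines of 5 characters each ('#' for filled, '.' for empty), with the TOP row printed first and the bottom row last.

Answer: .....
.....
.....
.....
....#
#...#
###.#
###.#

Derivation:
Drop 1: Z rot2 at col 0 lands with bottom-row=0; cleared 0 line(s) (total 0); column heights now [2 2 1 0 0], max=2
Drop 2: J rot0 at col 2 lands with bottom-row=1; cleared 1 line(s) (total 1); column heights now [0 1 2 0 0], max=2
Drop 3: T rot1 at col 0 lands with bottom-row=0; cleared 0 line(s) (total 1); column heights now [3 2 2 0 0], max=3
Drop 4: I rot1 at col 4 lands with bottom-row=0; cleared 0 line(s) (total 1); column heights now [3 2 2 0 4], max=4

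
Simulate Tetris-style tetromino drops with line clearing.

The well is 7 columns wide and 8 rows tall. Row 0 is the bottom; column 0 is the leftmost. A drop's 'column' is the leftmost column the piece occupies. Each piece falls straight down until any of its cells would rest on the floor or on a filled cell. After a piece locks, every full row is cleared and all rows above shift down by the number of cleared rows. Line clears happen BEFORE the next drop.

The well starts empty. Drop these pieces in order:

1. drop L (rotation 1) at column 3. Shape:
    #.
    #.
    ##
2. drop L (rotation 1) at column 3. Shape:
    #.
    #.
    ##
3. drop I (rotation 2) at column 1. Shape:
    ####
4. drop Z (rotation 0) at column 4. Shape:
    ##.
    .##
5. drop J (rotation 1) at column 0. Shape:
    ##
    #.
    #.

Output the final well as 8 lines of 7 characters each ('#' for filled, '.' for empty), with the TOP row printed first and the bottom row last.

Answer: .......
##..##.
#..#...
...#...
...##..
...#...
...#...
...##..

Derivation:
Drop 1: L rot1 at col 3 lands with bottom-row=0; cleared 0 line(s) (total 0); column heights now [0 0 0 3 1 0 0], max=3
Drop 2: L rot1 at col 3 lands with bottom-row=3; cleared 0 line(s) (total 0); column heights now [0 0 0 6 4 0 0], max=6
Drop 3: I rot2 at col 1 lands with bottom-row=6; cleared 0 line(s) (total 0); column heights now [0 7 7 7 7 0 0], max=7
Drop 4: Z rot0 at col 4 lands with bottom-row=6; cleared 0 line(s) (total 0); column heights now [0 7 7 7 8 8 7], max=8
Drop 5: J rot1 at col 0 lands with bottom-row=5; cleared 1 line(s) (total 1); column heights now [7 7 0 6 7 7 0], max=7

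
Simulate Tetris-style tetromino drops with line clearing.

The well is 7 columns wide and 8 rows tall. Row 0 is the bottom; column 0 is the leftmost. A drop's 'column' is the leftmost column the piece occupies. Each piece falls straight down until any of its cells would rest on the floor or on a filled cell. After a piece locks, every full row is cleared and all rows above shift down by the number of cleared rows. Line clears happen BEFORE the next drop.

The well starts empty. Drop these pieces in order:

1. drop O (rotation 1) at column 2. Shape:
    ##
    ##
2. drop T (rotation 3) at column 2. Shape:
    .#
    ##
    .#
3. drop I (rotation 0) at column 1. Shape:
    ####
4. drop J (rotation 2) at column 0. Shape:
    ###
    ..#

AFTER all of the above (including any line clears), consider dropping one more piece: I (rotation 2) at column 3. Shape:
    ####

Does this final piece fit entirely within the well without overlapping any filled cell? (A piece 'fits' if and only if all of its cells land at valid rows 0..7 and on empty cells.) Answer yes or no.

Drop 1: O rot1 at col 2 lands with bottom-row=0; cleared 0 line(s) (total 0); column heights now [0 0 2 2 0 0 0], max=2
Drop 2: T rot3 at col 2 lands with bottom-row=2; cleared 0 line(s) (total 0); column heights now [0 0 4 5 0 0 0], max=5
Drop 3: I rot0 at col 1 lands with bottom-row=5; cleared 0 line(s) (total 0); column heights now [0 6 6 6 6 0 0], max=6
Drop 4: J rot2 at col 0 lands with bottom-row=6; cleared 0 line(s) (total 0); column heights now [8 8 8 6 6 0 0], max=8
Test piece I rot2 at col 3 (width 4): heights before test = [8 8 8 6 6 0 0]; fits = True

Answer: yes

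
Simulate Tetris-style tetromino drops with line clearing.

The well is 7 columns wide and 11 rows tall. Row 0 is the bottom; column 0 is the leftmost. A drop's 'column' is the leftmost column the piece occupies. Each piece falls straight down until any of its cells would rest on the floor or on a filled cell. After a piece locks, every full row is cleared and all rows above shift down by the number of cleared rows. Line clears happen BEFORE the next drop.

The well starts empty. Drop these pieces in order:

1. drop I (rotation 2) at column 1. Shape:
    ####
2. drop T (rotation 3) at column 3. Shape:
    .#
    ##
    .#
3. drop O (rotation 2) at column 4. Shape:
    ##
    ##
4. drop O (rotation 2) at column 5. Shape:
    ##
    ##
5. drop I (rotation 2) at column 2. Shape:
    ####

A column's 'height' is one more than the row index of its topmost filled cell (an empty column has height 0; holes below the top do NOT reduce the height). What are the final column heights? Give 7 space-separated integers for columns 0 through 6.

Drop 1: I rot2 at col 1 lands with bottom-row=0; cleared 0 line(s) (total 0); column heights now [0 1 1 1 1 0 0], max=1
Drop 2: T rot3 at col 3 lands with bottom-row=1; cleared 0 line(s) (total 0); column heights now [0 1 1 3 4 0 0], max=4
Drop 3: O rot2 at col 4 lands with bottom-row=4; cleared 0 line(s) (total 0); column heights now [0 1 1 3 6 6 0], max=6
Drop 4: O rot2 at col 5 lands with bottom-row=6; cleared 0 line(s) (total 0); column heights now [0 1 1 3 6 8 8], max=8
Drop 5: I rot2 at col 2 lands with bottom-row=8; cleared 0 line(s) (total 0); column heights now [0 1 9 9 9 9 8], max=9

Answer: 0 1 9 9 9 9 8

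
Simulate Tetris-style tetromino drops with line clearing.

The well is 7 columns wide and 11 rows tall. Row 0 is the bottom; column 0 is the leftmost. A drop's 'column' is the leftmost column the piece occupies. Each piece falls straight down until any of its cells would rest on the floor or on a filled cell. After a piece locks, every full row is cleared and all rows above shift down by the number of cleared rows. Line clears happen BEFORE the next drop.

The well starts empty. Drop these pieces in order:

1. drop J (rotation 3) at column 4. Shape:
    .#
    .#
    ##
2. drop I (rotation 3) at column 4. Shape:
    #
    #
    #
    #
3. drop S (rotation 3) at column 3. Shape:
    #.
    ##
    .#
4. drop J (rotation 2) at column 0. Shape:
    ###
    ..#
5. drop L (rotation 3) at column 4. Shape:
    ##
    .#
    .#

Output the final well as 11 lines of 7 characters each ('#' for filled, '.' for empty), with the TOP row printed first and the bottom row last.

Drop 1: J rot3 at col 4 lands with bottom-row=0; cleared 0 line(s) (total 0); column heights now [0 0 0 0 1 3 0], max=3
Drop 2: I rot3 at col 4 lands with bottom-row=1; cleared 0 line(s) (total 0); column heights now [0 0 0 0 5 3 0], max=5
Drop 3: S rot3 at col 3 lands with bottom-row=5; cleared 0 line(s) (total 0); column heights now [0 0 0 8 7 3 0], max=8
Drop 4: J rot2 at col 0 lands with bottom-row=0; cleared 0 line(s) (total 0); column heights now [2 2 2 8 7 3 0], max=8
Drop 5: L rot3 at col 4 lands with bottom-row=5; cleared 0 line(s) (total 0); column heights now [2 2 2 8 8 8 0], max=8

Answer: .......
.......
.......
...###.
...###.
....##.
....#..
....#..
....##.
###.##.
..#.##.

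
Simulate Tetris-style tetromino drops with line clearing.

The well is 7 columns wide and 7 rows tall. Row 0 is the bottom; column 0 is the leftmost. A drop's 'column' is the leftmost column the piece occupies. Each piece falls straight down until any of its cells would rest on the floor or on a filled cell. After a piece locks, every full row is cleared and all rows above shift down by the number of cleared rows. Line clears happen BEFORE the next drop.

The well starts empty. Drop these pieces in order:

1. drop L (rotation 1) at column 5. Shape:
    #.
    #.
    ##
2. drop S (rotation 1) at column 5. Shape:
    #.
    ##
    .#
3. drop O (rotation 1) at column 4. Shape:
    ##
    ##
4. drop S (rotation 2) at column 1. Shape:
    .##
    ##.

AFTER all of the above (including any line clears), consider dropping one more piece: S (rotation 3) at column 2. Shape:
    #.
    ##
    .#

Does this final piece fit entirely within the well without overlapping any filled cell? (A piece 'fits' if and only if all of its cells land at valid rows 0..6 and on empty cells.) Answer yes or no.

Answer: yes

Derivation:
Drop 1: L rot1 at col 5 lands with bottom-row=0; cleared 0 line(s) (total 0); column heights now [0 0 0 0 0 3 1], max=3
Drop 2: S rot1 at col 5 lands with bottom-row=2; cleared 0 line(s) (total 0); column heights now [0 0 0 0 0 5 4], max=5
Drop 3: O rot1 at col 4 lands with bottom-row=5; cleared 0 line(s) (total 0); column heights now [0 0 0 0 7 7 4], max=7
Drop 4: S rot2 at col 1 lands with bottom-row=0; cleared 0 line(s) (total 0); column heights now [0 1 2 2 7 7 4], max=7
Test piece S rot3 at col 2 (width 2): heights before test = [0 1 2 2 7 7 4]; fits = True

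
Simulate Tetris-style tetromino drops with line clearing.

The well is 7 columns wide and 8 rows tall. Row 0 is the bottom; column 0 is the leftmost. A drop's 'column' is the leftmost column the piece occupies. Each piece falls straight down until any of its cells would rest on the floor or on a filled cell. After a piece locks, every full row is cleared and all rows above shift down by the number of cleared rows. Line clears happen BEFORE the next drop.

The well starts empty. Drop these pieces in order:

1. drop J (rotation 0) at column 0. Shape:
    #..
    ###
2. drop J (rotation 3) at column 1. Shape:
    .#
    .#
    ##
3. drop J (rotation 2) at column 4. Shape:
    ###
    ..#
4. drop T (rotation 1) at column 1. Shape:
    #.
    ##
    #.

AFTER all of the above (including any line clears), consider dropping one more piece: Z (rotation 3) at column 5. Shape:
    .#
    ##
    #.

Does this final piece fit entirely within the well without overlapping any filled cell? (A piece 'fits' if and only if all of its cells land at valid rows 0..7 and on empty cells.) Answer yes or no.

Answer: yes

Derivation:
Drop 1: J rot0 at col 0 lands with bottom-row=0; cleared 0 line(s) (total 0); column heights now [2 1 1 0 0 0 0], max=2
Drop 2: J rot3 at col 1 lands with bottom-row=1; cleared 0 line(s) (total 0); column heights now [2 2 4 0 0 0 0], max=4
Drop 3: J rot2 at col 4 lands with bottom-row=0; cleared 0 line(s) (total 0); column heights now [2 2 4 0 2 2 2], max=4
Drop 4: T rot1 at col 1 lands with bottom-row=3; cleared 0 line(s) (total 0); column heights now [2 6 5 0 2 2 2], max=6
Test piece Z rot3 at col 5 (width 2): heights before test = [2 6 5 0 2 2 2]; fits = True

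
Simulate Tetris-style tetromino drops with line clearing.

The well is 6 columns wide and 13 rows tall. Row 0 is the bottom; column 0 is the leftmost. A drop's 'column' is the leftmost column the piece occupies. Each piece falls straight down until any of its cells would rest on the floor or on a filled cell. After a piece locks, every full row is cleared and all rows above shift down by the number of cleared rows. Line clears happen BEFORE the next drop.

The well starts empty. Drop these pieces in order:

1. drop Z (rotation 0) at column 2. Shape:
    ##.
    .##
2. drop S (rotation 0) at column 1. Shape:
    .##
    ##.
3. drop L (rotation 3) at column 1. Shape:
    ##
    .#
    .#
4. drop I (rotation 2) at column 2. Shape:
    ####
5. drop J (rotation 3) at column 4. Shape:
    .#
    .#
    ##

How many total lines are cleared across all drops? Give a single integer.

Drop 1: Z rot0 at col 2 lands with bottom-row=0; cleared 0 line(s) (total 0); column heights now [0 0 2 2 1 0], max=2
Drop 2: S rot0 at col 1 lands with bottom-row=2; cleared 0 line(s) (total 0); column heights now [0 3 4 4 1 0], max=4
Drop 3: L rot3 at col 1 lands with bottom-row=4; cleared 0 line(s) (total 0); column heights now [0 7 7 4 1 0], max=7
Drop 4: I rot2 at col 2 lands with bottom-row=7; cleared 0 line(s) (total 0); column heights now [0 7 8 8 8 8], max=8
Drop 5: J rot3 at col 4 lands with bottom-row=8; cleared 0 line(s) (total 0); column heights now [0 7 8 8 9 11], max=11

Answer: 0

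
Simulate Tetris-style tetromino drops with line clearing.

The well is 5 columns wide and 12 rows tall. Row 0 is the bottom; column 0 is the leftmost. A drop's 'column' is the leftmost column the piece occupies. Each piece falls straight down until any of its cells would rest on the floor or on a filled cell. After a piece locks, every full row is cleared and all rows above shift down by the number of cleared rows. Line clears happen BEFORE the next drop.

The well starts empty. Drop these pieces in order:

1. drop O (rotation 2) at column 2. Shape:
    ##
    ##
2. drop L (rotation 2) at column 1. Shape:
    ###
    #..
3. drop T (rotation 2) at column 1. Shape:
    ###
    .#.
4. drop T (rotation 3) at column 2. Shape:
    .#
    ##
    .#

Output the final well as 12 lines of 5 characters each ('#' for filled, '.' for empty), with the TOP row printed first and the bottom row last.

Answer: .....
.....
.....
.....
...#.
..##.
...#.
.###.
..#..
.###.
.###.
..##.

Derivation:
Drop 1: O rot2 at col 2 lands with bottom-row=0; cleared 0 line(s) (total 0); column heights now [0 0 2 2 0], max=2
Drop 2: L rot2 at col 1 lands with bottom-row=1; cleared 0 line(s) (total 0); column heights now [0 3 3 3 0], max=3
Drop 3: T rot2 at col 1 lands with bottom-row=3; cleared 0 line(s) (total 0); column heights now [0 5 5 5 0], max=5
Drop 4: T rot3 at col 2 lands with bottom-row=5; cleared 0 line(s) (total 0); column heights now [0 5 7 8 0], max=8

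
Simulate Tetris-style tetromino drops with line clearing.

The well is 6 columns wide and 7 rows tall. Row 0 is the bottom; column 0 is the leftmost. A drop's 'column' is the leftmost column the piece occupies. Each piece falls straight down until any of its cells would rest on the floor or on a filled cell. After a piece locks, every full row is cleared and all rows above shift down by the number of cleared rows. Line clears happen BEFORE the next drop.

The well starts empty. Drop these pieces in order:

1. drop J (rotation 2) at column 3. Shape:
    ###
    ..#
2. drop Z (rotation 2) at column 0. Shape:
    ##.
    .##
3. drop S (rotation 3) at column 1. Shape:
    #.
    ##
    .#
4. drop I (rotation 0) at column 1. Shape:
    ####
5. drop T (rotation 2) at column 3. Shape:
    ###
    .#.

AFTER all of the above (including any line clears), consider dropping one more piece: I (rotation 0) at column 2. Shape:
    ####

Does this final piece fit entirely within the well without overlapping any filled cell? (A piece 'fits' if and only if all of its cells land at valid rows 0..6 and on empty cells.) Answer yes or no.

Answer: yes

Derivation:
Drop 1: J rot2 at col 3 lands with bottom-row=0; cleared 0 line(s) (total 0); column heights now [0 0 0 2 2 2], max=2
Drop 2: Z rot2 at col 0 lands with bottom-row=0; cleared 0 line(s) (total 0); column heights now [2 2 1 2 2 2], max=2
Drop 3: S rot3 at col 1 lands with bottom-row=1; cleared 1 line(s) (total 1); column heights now [0 3 2 0 0 1], max=3
Drop 4: I rot0 at col 1 lands with bottom-row=3; cleared 0 line(s) (total 1); column heights now [0 4 4 4 4 1], max=4
Drop 5: T rot2 at col 3 lands with bottom-row=4; cleared 0 line(s) (total 1); column heights now [0 4 4 6 6 6], max=6
Test piece I rot0 at col 2 (width 4): heights before test = [0 4 4 6 6 6]; fits = True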